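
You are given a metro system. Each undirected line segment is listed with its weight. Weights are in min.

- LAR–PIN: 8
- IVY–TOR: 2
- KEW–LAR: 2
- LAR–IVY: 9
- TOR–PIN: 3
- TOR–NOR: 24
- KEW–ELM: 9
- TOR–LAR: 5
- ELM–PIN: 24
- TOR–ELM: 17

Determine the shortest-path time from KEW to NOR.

Enumerating some paths:
KEW - ELM - TOR - NOR: 9+17+24 = 50
KEW - LAR - TOR - NOR: 2+5+24 = 31
KEW - LAR - IVY - TOR - NOR: 2+9+2+24 = 37
KEW - LAR - PIN - TOR - NOR: 2+8+3+24 = 37
Cheapest is KEW - LAR - TOR - NOR at 31 min.

31 min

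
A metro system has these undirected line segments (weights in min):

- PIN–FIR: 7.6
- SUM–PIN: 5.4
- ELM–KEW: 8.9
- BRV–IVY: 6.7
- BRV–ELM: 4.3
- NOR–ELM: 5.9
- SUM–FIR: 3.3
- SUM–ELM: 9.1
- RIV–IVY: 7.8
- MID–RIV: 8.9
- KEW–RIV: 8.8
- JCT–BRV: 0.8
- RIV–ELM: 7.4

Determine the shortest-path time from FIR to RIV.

19.8 min

Shortest distances from FIR:
FIR: 0
SUM: 3.3  (via FIR)
PIN: 7.6  (via FIR)
ELM: 12.4  (via SUM)
BRV: 16.7  (via ELM)
JCT: 17.5  (via BRV)
NOR: 18.3  (via ELM)
RIV: 19.8  (via ELM)
Shortest route: FIR–SUM–ELM–RIV = 19.8 min.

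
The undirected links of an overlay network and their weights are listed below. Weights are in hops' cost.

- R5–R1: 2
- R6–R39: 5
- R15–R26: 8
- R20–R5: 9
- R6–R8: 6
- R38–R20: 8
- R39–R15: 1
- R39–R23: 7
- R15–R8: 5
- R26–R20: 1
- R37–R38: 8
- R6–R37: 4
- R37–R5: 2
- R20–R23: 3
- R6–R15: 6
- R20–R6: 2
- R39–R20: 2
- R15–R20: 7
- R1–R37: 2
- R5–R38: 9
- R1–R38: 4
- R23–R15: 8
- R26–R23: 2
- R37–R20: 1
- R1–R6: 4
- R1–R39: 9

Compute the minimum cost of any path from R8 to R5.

11 hops' cost

Running Dijkstra from R8:
R8: 0
R15: 5  (via R8)
R39: 6  (via R15)
R6: 6  (via R8)
R20: 8  (via R39)
R37: 9  (via R20)
R26: 9  (via R20)
R1: 10  (via R6)
R23: 11  (via R20)
R5: 11  (via R37)
Shortest route: R8–R15–R39–R20–R37–R5 = 11 hops' cost.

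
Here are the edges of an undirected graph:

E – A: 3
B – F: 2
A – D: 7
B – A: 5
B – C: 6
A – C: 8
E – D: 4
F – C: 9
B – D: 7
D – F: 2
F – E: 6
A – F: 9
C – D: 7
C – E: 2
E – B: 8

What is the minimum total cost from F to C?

8

Compare a few routes:
F–B–C: 2+6 = 8
F–C: 9 = 9
Cheapest is F–B–C at 8.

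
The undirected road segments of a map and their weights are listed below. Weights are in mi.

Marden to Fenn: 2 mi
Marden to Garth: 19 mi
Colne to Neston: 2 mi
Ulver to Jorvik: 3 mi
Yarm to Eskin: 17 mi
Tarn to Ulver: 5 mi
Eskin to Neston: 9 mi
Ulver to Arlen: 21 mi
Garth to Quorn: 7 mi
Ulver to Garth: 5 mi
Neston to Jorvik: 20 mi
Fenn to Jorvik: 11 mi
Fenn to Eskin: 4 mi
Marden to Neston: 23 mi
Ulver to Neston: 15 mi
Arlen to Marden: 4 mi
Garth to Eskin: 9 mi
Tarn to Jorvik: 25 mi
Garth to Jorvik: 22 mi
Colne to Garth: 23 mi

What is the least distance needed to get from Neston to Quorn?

Candidate routes:
Neston–Ulver–Garth–Quorn: 15+5+7 = 27
Neston–Eskin–Garth–Quorn: 9+9+7 = 25
Cheapest is Neston–Eskin–Garth–Quorn at 25 mi.

25 mi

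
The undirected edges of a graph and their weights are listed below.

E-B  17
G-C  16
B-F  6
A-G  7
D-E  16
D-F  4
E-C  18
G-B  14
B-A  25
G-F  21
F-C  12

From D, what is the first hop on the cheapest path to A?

Enumerating some paths:
D - F - B - G - A: 4+6+14+7 = 31
D - F - B - A: 4+6+25 = 35
D - F - G - A: 4+21+7 = 32
The minimum is 31 via D - F - B - G - A.
So from D the first move is to F.

F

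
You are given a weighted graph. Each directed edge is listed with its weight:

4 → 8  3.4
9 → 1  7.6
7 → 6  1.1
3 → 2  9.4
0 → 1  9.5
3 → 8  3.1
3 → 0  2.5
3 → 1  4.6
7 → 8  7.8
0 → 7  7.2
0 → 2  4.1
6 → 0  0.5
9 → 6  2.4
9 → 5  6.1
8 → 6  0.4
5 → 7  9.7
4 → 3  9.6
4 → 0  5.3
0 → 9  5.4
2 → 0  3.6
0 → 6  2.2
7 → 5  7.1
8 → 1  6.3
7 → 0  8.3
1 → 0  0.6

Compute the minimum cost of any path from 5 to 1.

Running Dijkstra from 5:
5: 0
7: 9.7  (via 5)
6: 10.8  (via 7)
0: 11.3  (via 6)
2: 15.4  (via 0)
9: 16.7  (via 0)
8: 17.5  (via 7)
1: 20.8  (via 0)
Shortest route: 5–7–6–0–1 = 20.8.

20.8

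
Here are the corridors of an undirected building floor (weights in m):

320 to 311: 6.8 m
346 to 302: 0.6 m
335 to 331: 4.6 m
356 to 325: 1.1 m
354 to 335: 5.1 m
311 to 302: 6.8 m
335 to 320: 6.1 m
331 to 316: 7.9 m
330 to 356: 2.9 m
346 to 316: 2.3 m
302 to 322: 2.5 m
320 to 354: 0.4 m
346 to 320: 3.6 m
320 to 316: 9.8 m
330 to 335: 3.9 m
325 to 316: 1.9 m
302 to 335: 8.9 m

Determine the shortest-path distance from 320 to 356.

8.9 m

Candidate routes:
320 - 346 - 316 - 325 - 356: 3.6+2.3+1.9+1.1 = 8.9
320 - 354 - 335 - 330 - 356: 0.4+5.1+3.9+2.9 = 12.3
Cheapest is 320 - 346 - 316 - 325 - 356 at 8.9 m.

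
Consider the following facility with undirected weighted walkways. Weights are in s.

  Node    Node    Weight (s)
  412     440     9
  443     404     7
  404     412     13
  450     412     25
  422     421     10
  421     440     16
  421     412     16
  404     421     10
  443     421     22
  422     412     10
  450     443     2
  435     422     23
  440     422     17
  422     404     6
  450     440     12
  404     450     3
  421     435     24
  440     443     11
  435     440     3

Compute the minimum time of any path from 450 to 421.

Enumerating some paths:
450 → 404 → 421: 3+10 = 13
450 → 443 → 404 → 421: 2+7+10 = 19
450 → 404 → 422 → 421: 3+6+10 = 19
The minimum is 13 s via 450 → 404 → 421.

13 s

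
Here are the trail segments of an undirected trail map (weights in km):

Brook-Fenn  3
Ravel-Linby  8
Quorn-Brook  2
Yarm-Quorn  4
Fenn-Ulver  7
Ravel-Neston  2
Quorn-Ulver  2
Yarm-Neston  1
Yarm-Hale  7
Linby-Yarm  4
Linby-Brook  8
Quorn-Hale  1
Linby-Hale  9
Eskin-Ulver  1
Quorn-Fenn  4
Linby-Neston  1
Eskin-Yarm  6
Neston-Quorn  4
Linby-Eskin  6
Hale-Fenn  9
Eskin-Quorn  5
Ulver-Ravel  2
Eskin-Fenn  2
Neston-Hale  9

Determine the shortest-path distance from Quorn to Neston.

Enumerating some paths:
Quorn - Neston: 4 = 4
Quorn - Yarm - Neston: 4+1 = 5
The minimum is 4 km via Quorn - Neston.

4 km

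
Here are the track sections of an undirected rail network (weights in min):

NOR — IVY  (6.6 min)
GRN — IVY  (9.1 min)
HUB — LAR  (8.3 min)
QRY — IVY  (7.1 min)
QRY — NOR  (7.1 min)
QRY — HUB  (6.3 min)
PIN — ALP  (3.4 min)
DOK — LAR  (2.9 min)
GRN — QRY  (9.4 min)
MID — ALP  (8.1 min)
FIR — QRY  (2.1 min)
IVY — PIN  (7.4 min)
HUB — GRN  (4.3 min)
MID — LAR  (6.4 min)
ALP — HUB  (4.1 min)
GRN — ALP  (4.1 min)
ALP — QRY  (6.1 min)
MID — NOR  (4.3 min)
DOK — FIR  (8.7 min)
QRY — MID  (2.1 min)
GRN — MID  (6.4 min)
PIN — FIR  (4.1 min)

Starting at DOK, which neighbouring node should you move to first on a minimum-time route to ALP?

Compare a few routes:
DOK → LAR → HUB → ALP: 2.9+8.3+4.1 = 15.3
DOK → FIR → PIN → ALP: 8.7+4.1+3.4 = 16.2
Cheapest is DOK → LAR → HUB → ALP at 15.3 min.
So from DOK the first move is to LAR.

LAR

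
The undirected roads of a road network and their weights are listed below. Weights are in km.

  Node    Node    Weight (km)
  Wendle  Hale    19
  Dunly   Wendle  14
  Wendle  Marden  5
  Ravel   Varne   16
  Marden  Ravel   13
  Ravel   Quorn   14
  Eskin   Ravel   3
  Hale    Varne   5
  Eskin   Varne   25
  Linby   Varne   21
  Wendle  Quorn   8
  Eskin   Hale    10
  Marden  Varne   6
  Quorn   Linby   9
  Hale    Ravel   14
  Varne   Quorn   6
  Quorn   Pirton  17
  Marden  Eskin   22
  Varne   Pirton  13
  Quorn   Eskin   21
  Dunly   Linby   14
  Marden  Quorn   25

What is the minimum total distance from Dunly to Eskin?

Running Dijkstra from Dunly:
Dunly: 0
Linby: 14  (via Dunly)
Wendle: 14  (via Dunly)
Marden: 19  (via Wendle)
Quorn: 22  (via Wendle)
Varne: 25  (via Marden)
Hale: 30  (via Varne)
Ravel: 32  (via Marden)
Eskin: 35  (via Ravel)
Shortest route: Dunly–Wendle–Marden–Ravel–Eskin = 35 km.

35 km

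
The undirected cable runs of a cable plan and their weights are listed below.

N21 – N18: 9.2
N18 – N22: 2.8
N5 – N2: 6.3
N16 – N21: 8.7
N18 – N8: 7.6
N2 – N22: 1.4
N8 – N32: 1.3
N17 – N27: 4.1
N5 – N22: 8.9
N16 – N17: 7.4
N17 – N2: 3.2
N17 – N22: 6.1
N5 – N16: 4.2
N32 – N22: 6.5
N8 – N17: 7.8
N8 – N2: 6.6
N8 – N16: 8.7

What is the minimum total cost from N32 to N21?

18.1

Candidate routes:
N32 - N8 - N16 - N21: 1.3+8.7+8.7 = 18.7
N32 - N8 - N2 - N22 - N18 - N21: 1.3+6.6+1.4+2.8+9.2 = 21.3
N32 - N8 - N18 - N21: 1.3+7.6+9.2 = 18.1
N32 - N22 - N18 - N21: 6.5+2.8+9.2 = 18.5
Cheapest is N32 - N8 - N18 - N21 at 18.1.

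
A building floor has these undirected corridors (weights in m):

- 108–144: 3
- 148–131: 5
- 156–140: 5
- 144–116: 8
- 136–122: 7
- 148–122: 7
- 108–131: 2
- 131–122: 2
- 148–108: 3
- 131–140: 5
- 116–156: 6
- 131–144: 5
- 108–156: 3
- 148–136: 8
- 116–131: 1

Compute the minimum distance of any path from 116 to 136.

Running Dijkstra from 116:
116: 0
131: 1  (via 116)
122: 3  (via 131)
108: 3  (via 131)
148: 6  (via 131)
140: 6  (via 131)
156: 6  (via 116)
144: 6  (via 131)
136: 10  (via 122)
Shortest route: 116 → 131 → 122 → 136 = 10 m.

10 m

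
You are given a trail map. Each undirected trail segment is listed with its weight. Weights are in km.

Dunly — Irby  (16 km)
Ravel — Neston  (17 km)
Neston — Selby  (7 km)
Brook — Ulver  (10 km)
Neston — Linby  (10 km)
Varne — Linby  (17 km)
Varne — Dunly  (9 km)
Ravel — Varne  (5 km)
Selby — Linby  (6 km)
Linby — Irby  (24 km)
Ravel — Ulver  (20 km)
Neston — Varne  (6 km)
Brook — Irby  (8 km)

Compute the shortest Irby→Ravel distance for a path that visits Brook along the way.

38 km

Shortest Irby→Brook: Irby–Brook = 8
Shortest Brook→Ravel: Brook–Ulver–Ravel = 30
Total via Brook: 8 + 30 = 38 km.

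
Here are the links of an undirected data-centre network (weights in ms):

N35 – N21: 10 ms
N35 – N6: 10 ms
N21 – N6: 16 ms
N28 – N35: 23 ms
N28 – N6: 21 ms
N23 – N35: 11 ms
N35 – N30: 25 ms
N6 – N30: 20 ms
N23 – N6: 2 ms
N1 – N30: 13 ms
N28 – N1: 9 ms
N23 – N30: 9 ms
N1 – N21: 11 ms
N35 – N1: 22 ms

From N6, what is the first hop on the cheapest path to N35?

Compare a few routes:
N6 - N23 - N35: 2+11 = 13
N6 - N35: 10 = 10
Cheapest is N6 - N35 at 10 ms.
So from N6 the first move is to N35.

N35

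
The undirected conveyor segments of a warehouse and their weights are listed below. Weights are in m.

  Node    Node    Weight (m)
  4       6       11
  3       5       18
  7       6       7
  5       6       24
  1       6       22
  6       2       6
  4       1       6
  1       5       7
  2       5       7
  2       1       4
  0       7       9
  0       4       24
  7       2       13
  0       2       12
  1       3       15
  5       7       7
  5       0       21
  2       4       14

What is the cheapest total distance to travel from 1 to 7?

Shortest distances from 1:
1: 0
2: 4  (via 1)
4: 6  (via 1)
5: 7  (via 1)
6: 10  (via 2)
7: 14  (via 5)
Shortest route: 1–5–7 = 14 m.

14 m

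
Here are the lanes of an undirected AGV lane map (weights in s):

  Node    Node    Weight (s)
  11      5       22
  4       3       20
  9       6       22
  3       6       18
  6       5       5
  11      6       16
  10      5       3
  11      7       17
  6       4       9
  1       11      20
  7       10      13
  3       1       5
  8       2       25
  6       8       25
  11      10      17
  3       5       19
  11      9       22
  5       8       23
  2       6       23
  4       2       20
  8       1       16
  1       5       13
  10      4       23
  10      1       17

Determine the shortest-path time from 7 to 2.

Running Dijkstra from 7:
7: 0
10: 13  (via 7)
5: 16  (via 10)
11: 17  (via 7)
6: 21  (via 5)
1: 29  (via 5)
4: 30  (via 6)
3: 34  (via 1)
8: 39  (via 5)
9: 39  (via 11)
2: 44  (via 6)
Shortest route: 7 → 10 → 5 → 6 → 2 = 44 s.

44 s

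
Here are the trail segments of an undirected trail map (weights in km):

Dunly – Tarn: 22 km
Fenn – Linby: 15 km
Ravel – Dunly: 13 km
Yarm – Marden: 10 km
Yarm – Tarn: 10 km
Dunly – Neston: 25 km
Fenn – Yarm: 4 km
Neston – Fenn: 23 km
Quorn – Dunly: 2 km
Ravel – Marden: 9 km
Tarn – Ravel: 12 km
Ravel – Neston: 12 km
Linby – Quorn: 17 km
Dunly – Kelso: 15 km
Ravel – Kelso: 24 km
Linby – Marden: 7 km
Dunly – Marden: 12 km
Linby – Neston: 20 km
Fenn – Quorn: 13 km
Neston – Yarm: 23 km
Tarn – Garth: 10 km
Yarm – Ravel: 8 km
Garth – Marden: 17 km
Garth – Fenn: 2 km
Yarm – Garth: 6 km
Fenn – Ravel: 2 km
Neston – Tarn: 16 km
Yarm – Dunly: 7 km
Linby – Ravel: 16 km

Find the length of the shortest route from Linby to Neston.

Enumerating some paths:
Linby–Ravel–Neston: 16+12 = 28
Linby–Marden–Ravel–Neston: 7+9+12 = 28
Linby–Fenn–Ravel–Neston: 15+2+12 = 29
Linby–Neston: 20 = 20
Cheapest is Linby–Neston at 20 km.

20 km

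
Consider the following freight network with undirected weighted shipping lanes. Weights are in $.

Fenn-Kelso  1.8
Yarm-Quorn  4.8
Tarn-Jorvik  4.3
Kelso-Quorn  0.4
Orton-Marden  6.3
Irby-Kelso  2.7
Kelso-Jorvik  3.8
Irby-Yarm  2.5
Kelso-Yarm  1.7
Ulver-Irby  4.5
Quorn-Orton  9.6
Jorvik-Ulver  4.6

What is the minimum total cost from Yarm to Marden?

Running Dijkstra from Yarm:
Yarm: 0
Kelso: 1.7  (via Yarm)
Quorn: 2.1  (via Kelso)
Irby: 2.5  (via Yarm)
Fenn: 3.5  (via Kelso)
Jorvik: 5.5  (via Kelso)
Ulver: 7  (via Irby)
Tarn: 9.8  (via Jorvik)
Orton: 11.7  (via Quorn)
Marden: 18  (via Orton)
Shortest route: Yarm → Kelso → Quorn → Orton → Marden = $18.

$18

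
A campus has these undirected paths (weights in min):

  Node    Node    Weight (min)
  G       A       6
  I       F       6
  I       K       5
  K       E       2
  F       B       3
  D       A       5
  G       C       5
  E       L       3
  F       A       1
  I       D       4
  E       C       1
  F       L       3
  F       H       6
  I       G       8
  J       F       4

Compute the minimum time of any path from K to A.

9 min

Shortest distances from K:
K: 0
E: 2  (via K)
C: 3  (via E)
I: 5  (via K)
L: 5  (via E)
F: 8  (via L)
G: 8  (via C)
A: 9  (via F)
Shortest route: K → E → L → F → A = 9 min.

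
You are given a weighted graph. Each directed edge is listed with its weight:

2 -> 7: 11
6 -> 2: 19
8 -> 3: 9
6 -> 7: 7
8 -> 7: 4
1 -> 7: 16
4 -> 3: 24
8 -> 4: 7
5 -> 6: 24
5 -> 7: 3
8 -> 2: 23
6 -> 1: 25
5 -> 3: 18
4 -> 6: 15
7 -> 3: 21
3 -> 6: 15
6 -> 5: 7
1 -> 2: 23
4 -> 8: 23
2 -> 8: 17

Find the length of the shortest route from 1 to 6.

52

Enumerating some paths:
1 - 2 - 8 - 4 - 6: 23+17+7+15 = 62
1 - 2 - 8 - 3 - 6: 23+17+9+15 = 64
1 - 2 - 7 - 3 - 6: 23+11+21+15 = 70
1 - 7 - 3 - 6: 16+21+15 = 52
The minimum is 52 via 1 - 7 - 3 - 6.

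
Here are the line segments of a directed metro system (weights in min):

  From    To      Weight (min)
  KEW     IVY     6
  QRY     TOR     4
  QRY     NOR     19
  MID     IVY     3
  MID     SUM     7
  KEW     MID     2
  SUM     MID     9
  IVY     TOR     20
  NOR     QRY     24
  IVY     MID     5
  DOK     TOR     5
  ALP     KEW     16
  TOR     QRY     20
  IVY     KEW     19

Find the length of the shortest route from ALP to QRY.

61 min

Candidate routes:
ALP → KEW → IVY → TOR → QRY: 16+6+20+20 = 62
ALP → KEW → MID → IVY → TOR → QRY: 16+2+3+20+20 = 61
Cheapest is ALP → KEW → MID → IVY → TOR → QRY at 61 min.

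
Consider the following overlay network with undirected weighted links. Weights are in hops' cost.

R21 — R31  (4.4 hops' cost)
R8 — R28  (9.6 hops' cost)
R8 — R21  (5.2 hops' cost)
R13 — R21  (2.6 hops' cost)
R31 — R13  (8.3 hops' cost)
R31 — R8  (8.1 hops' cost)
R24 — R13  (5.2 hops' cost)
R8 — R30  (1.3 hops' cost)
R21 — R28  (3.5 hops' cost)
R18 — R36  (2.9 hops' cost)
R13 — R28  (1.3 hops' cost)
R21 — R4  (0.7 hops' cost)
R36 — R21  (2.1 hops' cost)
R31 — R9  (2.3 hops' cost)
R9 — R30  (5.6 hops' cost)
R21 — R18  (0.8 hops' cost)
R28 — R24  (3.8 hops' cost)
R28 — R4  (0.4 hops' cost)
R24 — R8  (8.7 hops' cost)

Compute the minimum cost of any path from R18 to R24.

5.7 hops' cost

Running Dijkstra from R18:
R18: 0
R21: 0.8  (via R18)
R4: 1.5  (via R21)
R28: 1.9  (via R4)
R36: 2.9  (via R18)
R13: 3.2  (via R28)
R31: 5.2  (via R21)
R24: 5.7  (via R28)
Shortest route: R18–R21–R4–R28–R24 = 5.7 hops' cost.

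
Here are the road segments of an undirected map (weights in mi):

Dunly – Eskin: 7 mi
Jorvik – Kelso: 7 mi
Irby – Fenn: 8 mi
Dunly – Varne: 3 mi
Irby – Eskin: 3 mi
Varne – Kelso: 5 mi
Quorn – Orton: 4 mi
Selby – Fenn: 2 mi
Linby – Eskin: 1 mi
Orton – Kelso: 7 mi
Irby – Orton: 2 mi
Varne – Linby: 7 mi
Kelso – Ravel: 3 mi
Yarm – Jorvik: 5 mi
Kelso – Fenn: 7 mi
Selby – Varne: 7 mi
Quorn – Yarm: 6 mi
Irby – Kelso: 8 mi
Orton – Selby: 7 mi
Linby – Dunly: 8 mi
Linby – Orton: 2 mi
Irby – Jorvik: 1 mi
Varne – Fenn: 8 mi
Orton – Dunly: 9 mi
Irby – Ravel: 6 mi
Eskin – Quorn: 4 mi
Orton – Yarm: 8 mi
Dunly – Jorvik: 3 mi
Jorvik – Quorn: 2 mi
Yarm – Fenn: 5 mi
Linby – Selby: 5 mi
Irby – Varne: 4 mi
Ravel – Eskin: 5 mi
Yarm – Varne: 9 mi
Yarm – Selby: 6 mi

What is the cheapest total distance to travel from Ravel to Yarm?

Running Dijkstra from Ravel:
Ravel: 0
Kelso: 3  (via Ravel)
Eskin: 5  (via Ravel)
Irby: 6  (via Ravel)
Linby: 6  (via Eskin)
Jorvik: 7  (via Irby)
Orton: 8  (via Irby)
Varne: 8  (via Kelso)
Quorn: 9  (via Eskin)
Dunly: 10  (via Jorvik)
Fenn: 10  (via Kelso)
Selby: 11  (via Linby)
Yarm: 12  (via Jorvik)
Shortest route: Ravel → Irby → Jorvik → Yarm = 12 mi.

12 mi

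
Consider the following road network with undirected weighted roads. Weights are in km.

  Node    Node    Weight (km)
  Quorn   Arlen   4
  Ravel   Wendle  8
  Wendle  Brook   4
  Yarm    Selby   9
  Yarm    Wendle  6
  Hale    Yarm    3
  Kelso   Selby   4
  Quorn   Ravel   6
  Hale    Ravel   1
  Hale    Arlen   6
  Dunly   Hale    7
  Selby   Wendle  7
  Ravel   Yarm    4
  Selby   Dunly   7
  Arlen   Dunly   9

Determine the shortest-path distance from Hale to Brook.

13 km

Shortest distances from Hale:
Hale: 0
Ravel: 1  (via Hale)
Yarm: 3  (via Hale)
Arlen: 6  (via Hale)
Dunly: 7  (via Hale)
Quorn: 7  (via Ravel)
Wendle: 9  (via Ravel)
Selby: 12  (via Yarm)
Brook: 13  (via Wendle)
Shortest route: Hale → Ravel → Wendle → Brook = 13 km.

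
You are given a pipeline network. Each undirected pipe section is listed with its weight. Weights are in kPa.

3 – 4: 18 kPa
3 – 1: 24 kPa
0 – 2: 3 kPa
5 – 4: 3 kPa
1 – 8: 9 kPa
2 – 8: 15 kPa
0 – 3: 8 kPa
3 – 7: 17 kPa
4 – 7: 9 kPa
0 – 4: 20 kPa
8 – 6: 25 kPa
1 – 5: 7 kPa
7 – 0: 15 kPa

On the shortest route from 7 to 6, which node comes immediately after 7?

Enumerating some paths:
7 → 4 → 0 → 2 → 8 → 6: 9+20+3+15+25 = 72
7 → 3 → 0 → 2 → 8 → 6: 17+8+3+15+25 = 68
7 → 4 → 5 → 1 → 8 → 6: 9+3+7+9+25 = 53
7 → 0 → 2 → 8 → 6: 15+3+15+25 = 58
Cheapest is 7 → 4 → 5 → 1 → 8 → 6 at 53 kPa.
So from 7 the first move is to 4.

4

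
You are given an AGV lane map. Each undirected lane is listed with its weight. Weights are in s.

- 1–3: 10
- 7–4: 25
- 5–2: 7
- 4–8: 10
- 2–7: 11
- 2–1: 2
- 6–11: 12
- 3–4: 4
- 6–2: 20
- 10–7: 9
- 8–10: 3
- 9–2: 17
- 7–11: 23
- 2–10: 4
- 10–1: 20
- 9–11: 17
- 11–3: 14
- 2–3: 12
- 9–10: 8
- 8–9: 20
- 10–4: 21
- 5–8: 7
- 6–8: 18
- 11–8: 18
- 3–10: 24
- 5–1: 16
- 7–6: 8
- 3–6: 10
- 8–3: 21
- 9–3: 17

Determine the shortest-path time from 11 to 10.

Running Dijkstra from 11:
11: 0
6: 12  (via 11)
3: 14  (via 11)
9: 17  (via 11)
4: 18  (via 3)
8: 18  (via 11)
7: 20  (via 6)
10: 21  (via 8)
Shortest route: 11 → 8 → 10 = 21 s.

21 s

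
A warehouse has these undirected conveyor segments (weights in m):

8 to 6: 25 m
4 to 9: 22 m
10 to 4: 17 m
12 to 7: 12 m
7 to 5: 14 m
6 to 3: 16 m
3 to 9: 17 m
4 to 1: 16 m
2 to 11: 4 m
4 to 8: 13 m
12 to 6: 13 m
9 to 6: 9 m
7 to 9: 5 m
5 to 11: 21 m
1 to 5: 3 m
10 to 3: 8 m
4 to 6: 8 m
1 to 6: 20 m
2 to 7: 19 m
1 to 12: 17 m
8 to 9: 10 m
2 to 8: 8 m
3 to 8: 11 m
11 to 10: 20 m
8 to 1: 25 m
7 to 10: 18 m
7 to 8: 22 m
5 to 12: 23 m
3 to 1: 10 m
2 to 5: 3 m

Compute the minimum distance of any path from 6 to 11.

30 m

Settle nodes by increasing distance from 6:
6: 0
4: 8  (via 6)
9: 9  (via 6)
12: 13  (via 6)
7: 14  (via 9)
3: 16  (via 6)
8: 19  (via 9)
1: 20  (via 6)
5: 23  (via 1)
10: 24  (via 3)
2: 26  (via 5)
11: 30  (via 2)
Shortest route: 6–1–5–2–11 = 30 m.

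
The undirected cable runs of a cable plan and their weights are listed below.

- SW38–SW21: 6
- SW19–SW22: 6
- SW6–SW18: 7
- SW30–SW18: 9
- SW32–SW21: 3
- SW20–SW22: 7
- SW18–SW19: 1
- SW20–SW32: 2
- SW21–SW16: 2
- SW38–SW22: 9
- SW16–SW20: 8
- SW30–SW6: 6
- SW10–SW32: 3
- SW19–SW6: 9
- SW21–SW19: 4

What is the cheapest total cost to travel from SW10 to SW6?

Compare a few routes:
SW10 → SW32 → SW21 → SW19 → SW18 → SW6: 3+3+4+1+7 = 18
SW10 → SW32 → SW21 → SW19 → SW6: 3+3+4+9 = 19
Cheapest is SW10 → SW32 → SW21 → SW19 → SW18 → SW6 at 18.

18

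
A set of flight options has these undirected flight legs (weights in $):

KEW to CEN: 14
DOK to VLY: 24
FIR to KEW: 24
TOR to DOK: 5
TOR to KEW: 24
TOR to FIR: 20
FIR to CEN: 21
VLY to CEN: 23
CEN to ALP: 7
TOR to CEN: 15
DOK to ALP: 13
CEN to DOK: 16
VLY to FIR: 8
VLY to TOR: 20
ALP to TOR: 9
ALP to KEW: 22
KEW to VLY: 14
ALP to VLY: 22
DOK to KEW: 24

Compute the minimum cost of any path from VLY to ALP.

$22

Running Dijkstra from VLY:
VLY: 0
FIR: 8  (via VLY)
KEW: 14  (via VLY)
TOR: 20  (via VLY)
ALP: 22  (via VLY)
Shortest route: VLY → ALP = $22.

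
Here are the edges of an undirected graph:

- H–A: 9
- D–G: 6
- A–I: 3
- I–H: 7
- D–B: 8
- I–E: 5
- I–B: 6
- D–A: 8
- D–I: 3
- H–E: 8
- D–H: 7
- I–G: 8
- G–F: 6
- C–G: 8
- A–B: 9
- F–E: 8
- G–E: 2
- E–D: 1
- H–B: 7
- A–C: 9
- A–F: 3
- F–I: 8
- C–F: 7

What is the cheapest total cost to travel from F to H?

Shortest distances from F:
F: 0
A: 3  (via F)
G: 6  (via F)
I: 6  (via A)
C: 7  (via F)
E: 8  (via F)
D: 9  (via I)
B: 12  (via A)
H: 12  (via A)
Shortest route: F → A → H = 12.

12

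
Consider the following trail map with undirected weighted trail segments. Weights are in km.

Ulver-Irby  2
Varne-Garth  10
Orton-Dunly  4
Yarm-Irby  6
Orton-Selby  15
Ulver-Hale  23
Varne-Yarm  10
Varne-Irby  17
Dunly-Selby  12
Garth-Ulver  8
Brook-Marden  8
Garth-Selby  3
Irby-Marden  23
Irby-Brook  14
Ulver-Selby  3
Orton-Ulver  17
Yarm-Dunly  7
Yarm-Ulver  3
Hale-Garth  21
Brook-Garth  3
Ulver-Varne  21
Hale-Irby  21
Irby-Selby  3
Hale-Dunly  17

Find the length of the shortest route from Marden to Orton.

29 km

Enumerating some paths:
Marden–Brook–Garth–Selby–Ulver–Yarm–Dunly–Orton: 8+3+3+3+3+7+4 = 31
Marden–Brook–Garth–Ulver–Yarm–Dunly–Orton: 8+3+8+3+7+4 = 33
Marden–Brook–Garth–Selby–Dunly–Orton: 8+3+3+12+4 = 30
Marden–Brook–Garth–Selby–Orton: 8+3+3+15 = 29
Cheapest is Marden–Brook–Garth–Selby–Orton at 29 km.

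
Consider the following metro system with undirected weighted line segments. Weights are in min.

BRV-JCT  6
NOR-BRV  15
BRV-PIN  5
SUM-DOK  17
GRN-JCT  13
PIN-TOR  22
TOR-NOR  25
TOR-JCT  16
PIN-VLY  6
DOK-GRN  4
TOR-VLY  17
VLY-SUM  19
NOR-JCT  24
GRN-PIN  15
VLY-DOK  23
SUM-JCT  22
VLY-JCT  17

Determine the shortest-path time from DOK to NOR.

38 min

Settle nodes by increasing distance from DOK:
DOK: 0
GRN: 4  (via DOK)
SUM: 17  (via DOK)
JCT: 17  (via GRN)
PIN: 19  (via GRN)
BRV: 23  (via JCT)
VLY: 23  (via DOK)
TOR: 33  (via JCT)
NOR: 38  (via BRV)
Shortest route: DOK–GRN–JCT–BRV–NOR = 38 min.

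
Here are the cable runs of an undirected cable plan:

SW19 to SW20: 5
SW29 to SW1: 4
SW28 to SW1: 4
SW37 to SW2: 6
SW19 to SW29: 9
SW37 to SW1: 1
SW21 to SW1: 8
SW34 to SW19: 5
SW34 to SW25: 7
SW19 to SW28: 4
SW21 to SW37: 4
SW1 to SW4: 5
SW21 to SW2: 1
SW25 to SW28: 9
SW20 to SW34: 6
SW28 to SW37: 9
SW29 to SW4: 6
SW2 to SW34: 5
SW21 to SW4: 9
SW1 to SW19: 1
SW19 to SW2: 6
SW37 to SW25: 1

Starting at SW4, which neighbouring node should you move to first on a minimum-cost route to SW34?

SW1

Candidate routes:
SW4 → SW1 → SW19 → SW34: 5+1+5 = 11
SW4 → SW1 → SW37 → SW25 → SW34: 5+1+1+7 = 14
SW4 → SW21 → SW2 → SW34: 9+1+5 = 15
The minimum is 11 via SW4 → SW1 → SW19 → SW34.
So from SW4 the first move is to SW1.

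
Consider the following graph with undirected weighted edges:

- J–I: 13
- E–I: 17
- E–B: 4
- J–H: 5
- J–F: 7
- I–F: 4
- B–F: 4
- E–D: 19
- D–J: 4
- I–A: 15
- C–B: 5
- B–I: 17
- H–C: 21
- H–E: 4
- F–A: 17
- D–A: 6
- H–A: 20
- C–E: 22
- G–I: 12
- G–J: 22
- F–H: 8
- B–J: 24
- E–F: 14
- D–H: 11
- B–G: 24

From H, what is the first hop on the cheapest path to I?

Compare a few routes:
H → E → B → F → I: 4+4+4+4 = 16
H → F → I: 8+4 = 12
Cheapest is H → F → I at 12.
So from H the first move is to F.

F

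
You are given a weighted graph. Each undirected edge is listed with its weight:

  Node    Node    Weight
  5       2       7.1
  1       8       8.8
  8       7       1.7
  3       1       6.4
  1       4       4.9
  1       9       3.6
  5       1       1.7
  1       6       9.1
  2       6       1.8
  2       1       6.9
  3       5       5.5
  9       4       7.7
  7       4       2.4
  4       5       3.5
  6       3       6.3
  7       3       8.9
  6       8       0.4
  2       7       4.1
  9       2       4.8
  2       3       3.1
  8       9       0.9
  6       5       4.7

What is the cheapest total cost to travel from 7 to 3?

Compare a few routes:
7–8–6–2–3: 1.7+0.4+1.8+3.1 = 7
7–2–3: 4.1+3.1 = 7.2
Cheapest is 7–8–6–2–3 at 7.

7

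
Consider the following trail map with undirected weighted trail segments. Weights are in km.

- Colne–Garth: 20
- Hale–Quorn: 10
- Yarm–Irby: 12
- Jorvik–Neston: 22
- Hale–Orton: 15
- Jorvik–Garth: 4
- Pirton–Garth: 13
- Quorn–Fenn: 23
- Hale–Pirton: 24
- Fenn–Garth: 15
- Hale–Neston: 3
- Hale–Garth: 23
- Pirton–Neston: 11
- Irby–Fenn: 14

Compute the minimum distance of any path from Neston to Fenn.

36 km

Compare a few routes:
Neston - Jorvik - Garth - Fenn: 22+4+15 = 41
Neston - Hale - Quorn - Fenn: 3+10+23 = 36
Neston - Pirton - Garth - Fenn: 11+13+15 = 39
Neston - Hale - Garth - Fenn: 3+23+15 = 41
Cheapest is Neston - Hale - Quorn - Fenn at 36 km.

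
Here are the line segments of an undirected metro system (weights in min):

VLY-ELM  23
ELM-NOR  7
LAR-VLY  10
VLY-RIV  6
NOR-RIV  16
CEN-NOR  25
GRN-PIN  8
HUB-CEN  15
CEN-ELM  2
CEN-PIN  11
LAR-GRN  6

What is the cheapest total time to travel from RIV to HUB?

Shortest distances from RIV:
RIV: 0
VLY: 6  (via RIV)
LAR: 16  (via VLY)
NOR: 16  (via RIV)
GRN: 22  (via LAR)
ELM: 23  (via NOR)
CEN: 25  (via ELM)
PIN: 30  (via GRN)
HUB: 40  (via CEN)
Shortest route: RIV → NOR → ELM → CEN → HUB = 40 min.

40 min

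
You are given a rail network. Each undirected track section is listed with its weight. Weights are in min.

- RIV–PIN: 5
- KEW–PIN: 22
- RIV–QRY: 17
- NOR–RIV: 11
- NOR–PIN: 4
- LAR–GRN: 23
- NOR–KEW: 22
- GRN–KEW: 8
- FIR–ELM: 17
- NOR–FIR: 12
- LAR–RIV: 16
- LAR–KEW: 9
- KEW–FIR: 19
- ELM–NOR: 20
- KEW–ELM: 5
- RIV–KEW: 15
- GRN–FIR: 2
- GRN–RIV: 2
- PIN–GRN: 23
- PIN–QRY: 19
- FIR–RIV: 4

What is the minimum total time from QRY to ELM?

Settle nodes by increasing distance from QRY:
QRY: 0
RIV: 17  (via QRY)
GRN: 19  (via RIV)
PIN: 19  (via QRY)
FIR: 21  (via RIV)
NOR: 23  (via PIN)
KEW: 27  (via GRN)
ELM: 32  (via KEW)
Shortest route: QRY–RIV–GRN–KEW–ELM = 32 min.

32 min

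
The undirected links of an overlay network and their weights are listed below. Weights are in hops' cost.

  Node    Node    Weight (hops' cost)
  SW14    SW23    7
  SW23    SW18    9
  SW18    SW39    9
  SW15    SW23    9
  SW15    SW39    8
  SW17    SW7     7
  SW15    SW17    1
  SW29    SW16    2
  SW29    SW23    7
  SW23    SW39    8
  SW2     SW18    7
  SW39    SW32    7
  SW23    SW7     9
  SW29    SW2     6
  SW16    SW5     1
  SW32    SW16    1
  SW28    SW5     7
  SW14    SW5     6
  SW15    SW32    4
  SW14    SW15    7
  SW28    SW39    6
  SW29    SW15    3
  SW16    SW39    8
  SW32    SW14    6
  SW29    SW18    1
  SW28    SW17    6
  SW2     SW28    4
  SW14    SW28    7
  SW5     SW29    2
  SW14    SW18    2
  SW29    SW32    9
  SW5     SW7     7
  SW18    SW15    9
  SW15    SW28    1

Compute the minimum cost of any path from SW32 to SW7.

9 hops' cost

Shortest distances from SW32:
SW32: 0
SW16: 1  (via SW32)
SW5: 2  (via SW16)
SW29: 3  (via SW16)
SW15: 4  (via SW32)
SW18: 4  (via SW29)
SW28: 5  (via SW15)
SW17: 5  (via SW15)
SW14: 6  (via SW32)
SW39: 7  (via SW32)
SW7: 9  (via SW5)
Shortest route: SW32–SW16–SW5–SW7 = 9 hops' cost.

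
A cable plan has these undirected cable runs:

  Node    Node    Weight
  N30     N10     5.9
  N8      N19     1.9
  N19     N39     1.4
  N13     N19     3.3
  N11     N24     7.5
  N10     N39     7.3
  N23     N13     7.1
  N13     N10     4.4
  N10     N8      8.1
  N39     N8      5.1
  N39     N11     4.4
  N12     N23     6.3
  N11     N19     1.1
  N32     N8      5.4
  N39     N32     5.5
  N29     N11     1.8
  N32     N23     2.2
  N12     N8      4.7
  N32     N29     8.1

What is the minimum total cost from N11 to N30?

Shortest distances from N11:
N11: 0
N19: 1.1  (via N11)
N29: 1.8  (via N11)
N39: 2.5  (via N19)
N8: 3  (via N19)
N13: 4.4  (via N19)
N24: 7.5  (via N11)
N12: 7.7  (via N8)
N32: 8  (via N39)
N10: 8.8  (via N13)
N23: 10.2  (via N32)
N30: 14.7  (via N10)
Shortest route: N11 → N19 → N13 → N10 → N30 = 14.7.

14.7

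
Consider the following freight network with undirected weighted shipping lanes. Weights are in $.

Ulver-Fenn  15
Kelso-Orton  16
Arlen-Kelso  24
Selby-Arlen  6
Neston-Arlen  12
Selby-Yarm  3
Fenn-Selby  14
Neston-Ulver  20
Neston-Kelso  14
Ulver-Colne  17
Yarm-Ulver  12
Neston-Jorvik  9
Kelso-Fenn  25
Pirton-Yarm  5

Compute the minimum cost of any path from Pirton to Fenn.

$22

Running Dijkstra from Pirton:
Pirton: 0
Yarm: 5  (via Pirton)
Selby: 8  (via Yarm)
Arlen: 14  (via Selby)
Ulver: 17  (via Yarm)
Fenn: 22  (via Selby)
Shortest route: Pirton–Yarm–Selby–Fenn = $22.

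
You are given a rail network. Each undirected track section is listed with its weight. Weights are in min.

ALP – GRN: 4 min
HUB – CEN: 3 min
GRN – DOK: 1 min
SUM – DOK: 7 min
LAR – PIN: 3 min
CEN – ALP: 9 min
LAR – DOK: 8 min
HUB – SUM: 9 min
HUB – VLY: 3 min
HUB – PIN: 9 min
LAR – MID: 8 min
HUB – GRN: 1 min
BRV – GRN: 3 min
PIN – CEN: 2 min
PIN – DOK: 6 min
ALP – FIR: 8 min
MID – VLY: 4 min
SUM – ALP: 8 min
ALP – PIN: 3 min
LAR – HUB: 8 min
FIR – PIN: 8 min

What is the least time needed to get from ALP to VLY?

8 min

Running Dijkstra from ALP:
ALP: 0
PIN: 3  (via ALP)
GRN: 4  (via ALP)
HUB: 5  (via GRN)
DOK: 5  (via GRN)
CEN: 5  (via PIN)
LAR: 6  (via PIN)
BRV: 7  (via GRN)
SUM: 8  (via ALP)
VLY: 8  (via HUB)
Shortest route: ALP → GRN → HUB → VLY = 8 min.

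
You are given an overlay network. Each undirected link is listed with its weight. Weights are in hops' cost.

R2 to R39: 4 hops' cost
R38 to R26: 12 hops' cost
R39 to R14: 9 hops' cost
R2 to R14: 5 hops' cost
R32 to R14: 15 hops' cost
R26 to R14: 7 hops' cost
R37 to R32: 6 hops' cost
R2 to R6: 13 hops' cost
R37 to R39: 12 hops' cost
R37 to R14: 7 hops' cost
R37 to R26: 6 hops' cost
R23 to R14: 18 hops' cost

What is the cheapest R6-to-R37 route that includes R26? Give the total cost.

Best R6 to R26: R6–R2–R14–R26 costing 25
Shortest R26→R37: R26–R37 = 6
Total via R26: 25 + 6 = 31 hops' cost.

31 hops' cost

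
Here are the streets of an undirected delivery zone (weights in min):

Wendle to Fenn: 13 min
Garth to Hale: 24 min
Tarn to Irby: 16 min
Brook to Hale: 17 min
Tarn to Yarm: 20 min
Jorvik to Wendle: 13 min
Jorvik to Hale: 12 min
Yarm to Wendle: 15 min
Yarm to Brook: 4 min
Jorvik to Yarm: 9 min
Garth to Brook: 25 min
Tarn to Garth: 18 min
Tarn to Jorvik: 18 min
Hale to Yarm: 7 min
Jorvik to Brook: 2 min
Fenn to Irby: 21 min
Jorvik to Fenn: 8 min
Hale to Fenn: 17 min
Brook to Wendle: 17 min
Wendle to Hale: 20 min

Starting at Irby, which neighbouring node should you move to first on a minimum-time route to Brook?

Fenn

Candidate routes:
Irby - Tarn - Yarm - Brook: 16+20+4 = 40
Irby - Fenn - Jorvik - Brook: 21+8+2 = 31
Irby - Tarn - Jorvik - Brook: 16+18+2 = 36
The minimum is 31 min via Irby - Fenn - Jorvik - Brook.
So from Irby the first move is to Fenn.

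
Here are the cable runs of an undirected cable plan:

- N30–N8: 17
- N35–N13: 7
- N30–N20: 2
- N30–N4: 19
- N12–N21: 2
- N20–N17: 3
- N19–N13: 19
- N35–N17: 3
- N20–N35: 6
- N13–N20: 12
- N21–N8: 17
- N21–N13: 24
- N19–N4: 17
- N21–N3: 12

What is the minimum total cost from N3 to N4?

65

Shortest distances from N3:
N3: 0
N21: 12  (via N3)
N12: 14  (via N21)
N8: 29  (via N21)
N13: 36  (via N21)
N35: 43  (via N13)
N30: 46  (via N8)
N17: 46  (via N35)
N20: 48  (via N13)
N19: 55  (via N13)
N4: 65  (via N30)
Shortest route: N3 → N21 → N8 → N30 → N4 = 65.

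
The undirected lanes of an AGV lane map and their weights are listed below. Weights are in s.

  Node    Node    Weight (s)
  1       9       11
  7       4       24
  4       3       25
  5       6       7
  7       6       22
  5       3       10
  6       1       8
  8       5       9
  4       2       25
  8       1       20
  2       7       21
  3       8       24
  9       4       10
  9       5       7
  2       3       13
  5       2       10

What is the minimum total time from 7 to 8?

Enumerating some paths:
7–2–5–8: 21+10+9 = 40
7–6–5–8: 22+7+9 = 38
The minimum is 38 s via 7–6–5–8.

38 s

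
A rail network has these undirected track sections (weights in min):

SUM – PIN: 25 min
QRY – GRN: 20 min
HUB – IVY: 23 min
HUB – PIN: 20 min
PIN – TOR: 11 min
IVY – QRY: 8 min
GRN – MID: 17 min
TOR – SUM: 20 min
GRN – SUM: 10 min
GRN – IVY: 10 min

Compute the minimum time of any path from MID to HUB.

50 min

Shortest distances from MID:
MID: 0
GRN: 17  (via MID)
IVY: 27  (via GRN)
SUM: 27  (via GRN)
QRY: 35  (via IVY)
TOR: 47  (via SUM)
HUB: 50  (via IVY)
Shortest route: MID–GRN–IVY–HUB = 50 min.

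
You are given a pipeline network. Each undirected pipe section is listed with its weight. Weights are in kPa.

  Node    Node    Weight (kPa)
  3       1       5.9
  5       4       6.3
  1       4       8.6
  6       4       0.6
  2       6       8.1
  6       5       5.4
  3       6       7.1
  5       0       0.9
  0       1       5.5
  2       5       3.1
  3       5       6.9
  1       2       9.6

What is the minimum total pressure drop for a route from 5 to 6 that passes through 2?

11.2 kPa

Shortest 5→2: 5 → 2 = 3.1
Shortest 2→6: 2 → 6 = 8.1
Total via 2: 3.1 + 8.1 = 11.2 kPa.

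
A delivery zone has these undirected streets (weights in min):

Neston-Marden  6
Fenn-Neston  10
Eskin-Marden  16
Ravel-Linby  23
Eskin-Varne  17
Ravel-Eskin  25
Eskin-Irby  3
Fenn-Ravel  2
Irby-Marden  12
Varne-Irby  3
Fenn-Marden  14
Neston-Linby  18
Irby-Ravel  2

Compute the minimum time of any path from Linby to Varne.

Running Dijkstra from Linby:
Linby: 0
Neston: 18  (via Linby)
Ravel: 23  (via Linby)
Marden: 24  (via Neston)
Irby: 25  (via Ravel)
Fenn: 25  (via Ravel)
Eskin: 28  (via Irby)
Varne: 28  (via Irby)
Shortest route: Linby → Ravel → Irby → Varne = 28 min.

28 min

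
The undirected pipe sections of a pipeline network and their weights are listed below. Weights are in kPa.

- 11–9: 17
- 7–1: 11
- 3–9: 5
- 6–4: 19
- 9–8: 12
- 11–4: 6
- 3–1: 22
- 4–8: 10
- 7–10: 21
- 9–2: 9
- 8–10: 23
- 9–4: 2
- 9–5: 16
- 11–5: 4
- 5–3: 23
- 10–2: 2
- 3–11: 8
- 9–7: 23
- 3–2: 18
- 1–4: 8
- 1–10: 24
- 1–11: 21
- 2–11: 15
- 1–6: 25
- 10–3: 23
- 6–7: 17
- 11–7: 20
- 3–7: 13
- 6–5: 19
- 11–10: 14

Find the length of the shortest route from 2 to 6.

30 kPa

Candidate routes:
2 → 9 → 4 → 6: 9+2+19 = 30
2 → 11 → 5 → 6: 15+4+19 = 38
2 → 10 → 11 → 5 → 6: 2+14+4+19 = 39
2 → 10 → 7 → 6: 2+21+17 = 40
The minimum is 30 kPa via 2 → 9 → 4 → 6.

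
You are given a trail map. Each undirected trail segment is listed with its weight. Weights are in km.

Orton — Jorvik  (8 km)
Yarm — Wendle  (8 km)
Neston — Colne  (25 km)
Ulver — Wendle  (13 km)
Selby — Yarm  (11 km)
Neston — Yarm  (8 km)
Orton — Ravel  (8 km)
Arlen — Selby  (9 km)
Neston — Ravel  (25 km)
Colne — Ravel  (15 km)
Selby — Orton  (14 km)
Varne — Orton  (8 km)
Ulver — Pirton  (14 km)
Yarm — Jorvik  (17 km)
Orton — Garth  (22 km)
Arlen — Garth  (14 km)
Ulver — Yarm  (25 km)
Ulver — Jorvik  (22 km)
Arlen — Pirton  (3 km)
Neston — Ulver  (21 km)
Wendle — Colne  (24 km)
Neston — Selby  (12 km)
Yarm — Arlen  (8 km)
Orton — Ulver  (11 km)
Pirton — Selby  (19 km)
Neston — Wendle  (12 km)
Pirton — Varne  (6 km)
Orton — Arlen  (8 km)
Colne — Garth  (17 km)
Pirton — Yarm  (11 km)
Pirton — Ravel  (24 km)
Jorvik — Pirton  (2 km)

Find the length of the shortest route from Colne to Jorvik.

31 km

Running Dijkstra from Colne:
Colne: 0
Ravel: 15  (via Colne)
Garth: 17  (via Colne)
Orton: 23  (via Ravel)
Wendle: 24  (via Colne)
Neston: 25  (via Colne)
Jorvik: 31  (via Orton)
Shortest route: Colne → Ravel → Orton → Jorvik = 31 km.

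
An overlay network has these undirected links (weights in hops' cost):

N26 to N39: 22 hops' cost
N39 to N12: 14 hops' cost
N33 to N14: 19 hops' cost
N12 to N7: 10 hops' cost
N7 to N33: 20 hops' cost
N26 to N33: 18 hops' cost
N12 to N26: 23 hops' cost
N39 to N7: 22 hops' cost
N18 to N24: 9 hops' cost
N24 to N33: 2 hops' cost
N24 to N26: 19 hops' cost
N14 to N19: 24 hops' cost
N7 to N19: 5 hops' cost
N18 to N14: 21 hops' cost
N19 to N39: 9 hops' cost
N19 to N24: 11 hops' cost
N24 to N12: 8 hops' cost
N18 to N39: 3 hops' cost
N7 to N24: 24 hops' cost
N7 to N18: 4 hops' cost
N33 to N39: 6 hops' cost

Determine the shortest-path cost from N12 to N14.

Running Dijkstra from N12:
N12: 0
N24: 8  (via N12)
N33: 10  (via N24)
N7: 10  (via N12)
N18: 14  (via N7)
N39: 14  (via N12)
N19: 15  (via N7)
N26: 23  (via N12)
N14: 29  (via N33)
Shortest route: N12 → N24 → N33 → N14 = 29 hops' cost.

29 hops' cost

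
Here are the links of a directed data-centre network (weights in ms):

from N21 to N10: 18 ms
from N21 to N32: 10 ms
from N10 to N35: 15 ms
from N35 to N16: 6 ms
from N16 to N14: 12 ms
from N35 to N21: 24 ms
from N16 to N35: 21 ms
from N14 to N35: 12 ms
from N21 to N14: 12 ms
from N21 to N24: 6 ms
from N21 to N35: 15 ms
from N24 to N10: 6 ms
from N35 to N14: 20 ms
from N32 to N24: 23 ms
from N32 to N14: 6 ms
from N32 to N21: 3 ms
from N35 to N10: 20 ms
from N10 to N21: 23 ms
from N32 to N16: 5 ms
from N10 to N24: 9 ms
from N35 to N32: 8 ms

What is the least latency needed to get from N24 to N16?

Compare a few routes:
N24–N10–N35–N16: 6+15+6 = 27
N24–N10–N35–N32–N16: 6+15+8+5 = 34
Cheapest is N24–N10–N35–N16 at 27 ms.

27 ms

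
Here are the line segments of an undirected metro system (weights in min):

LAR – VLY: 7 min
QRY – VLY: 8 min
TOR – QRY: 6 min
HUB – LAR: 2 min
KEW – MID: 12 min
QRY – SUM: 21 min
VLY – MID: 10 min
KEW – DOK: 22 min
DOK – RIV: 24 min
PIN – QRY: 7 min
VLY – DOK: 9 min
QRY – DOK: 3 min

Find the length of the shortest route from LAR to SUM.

Settle nodes by increasing distance from LAR:
LAR: 0
HUB: 2  (via LAR)
VLY: 7  (via LAR)
QRY: 15  (via VLY)
DOK: 16  (via VLY)
MID: 17  (via VLY)
TOR: 21  (via QRY)
PIN: 22  (via QRY)
KEW: 29  (via MID)
SUM: 36  (via QRY)
Shortest route: LAR–VLY–QRY–SUM = 36 min.

36 min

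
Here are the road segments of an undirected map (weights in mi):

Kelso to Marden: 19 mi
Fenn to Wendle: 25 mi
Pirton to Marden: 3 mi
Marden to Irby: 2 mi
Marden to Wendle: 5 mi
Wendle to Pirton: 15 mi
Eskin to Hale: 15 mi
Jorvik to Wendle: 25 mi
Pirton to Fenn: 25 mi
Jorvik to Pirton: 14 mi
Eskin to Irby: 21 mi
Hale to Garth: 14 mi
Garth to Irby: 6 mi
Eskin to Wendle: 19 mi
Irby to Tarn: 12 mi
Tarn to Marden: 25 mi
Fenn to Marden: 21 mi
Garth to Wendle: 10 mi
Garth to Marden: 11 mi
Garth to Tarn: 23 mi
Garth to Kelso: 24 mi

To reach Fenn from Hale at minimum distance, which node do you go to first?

Compare a few routes:
Hale → Garth → Irby → Marden → Fenn: 14+6+2+21 = 43
Hale → Garth → Marden → Fenn: 14+11+21 = 46
Hale → Garth → Wendle → Fenn: 14+10+25 = 49
Cheapest is Hale → Garth → Irby → Marden → Fenn at 43 mi.
So from Hale the first move is to Garth.

Garth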